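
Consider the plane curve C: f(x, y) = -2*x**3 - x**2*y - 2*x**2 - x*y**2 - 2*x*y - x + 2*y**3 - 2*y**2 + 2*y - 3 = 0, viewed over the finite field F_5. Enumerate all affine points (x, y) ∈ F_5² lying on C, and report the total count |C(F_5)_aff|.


Affine F_5-points: {(1, 1)}; count = 1.

For each of the 25 pairs (x, y) ∈ F_5², evaluate f(x, y) mod 5. Record the zeros.
  x = 0: [0↦2, 1↦4, 2↦4, 3↦4, 4↦1]  zeros at y ∈ ∅
  x = 1: [0↦2, 1↦0, 2↦4, 3↦1, 4↦3]  zeros at y ∈ {1}
  x = 2: [0↦1, 1↦3, 2↦4, 3↦1, 4↦1]  zeros at y ∈ ∅
  x = 3: [0↦2, 1↦1, 2↦2, 3↦2, 4↦3]  zeros at y ∈ ∅
  x = 4: [0↦3, 1↦2, 2↦1, 3↦2, 4↦2]  zeros at y ∈ ∅
Collecting zeros: affine points = {(1, 1)}.
Total count |C(F_5)_aff| = 1.


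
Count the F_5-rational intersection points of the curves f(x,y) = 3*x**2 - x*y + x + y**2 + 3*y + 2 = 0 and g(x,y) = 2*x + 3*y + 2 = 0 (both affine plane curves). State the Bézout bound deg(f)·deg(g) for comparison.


Common zeros: ∅; count = 0; Bézout bound = 2.

deg(f) = 2, deg(g) = 1, so Bézout bound = 2.
Scan x ∈ F_5. For each x, list the y ∈ F_5 with f(x, y) ≡ 0 and those with g(x, y) ≡ 0 (mod 5); the common zeros in that column are the intersection.
  x = 0: f ≡ 0 at y ∈ {3, 4}; g ≡ 0 at y ∈ {1}; common: ∅.
  x = 1: f ≡ 0 at y ∈ {4}; g ≡ 0 at y ∈ {2}; common: ∅.
  x = 2: f ≡ 0 at y ∈ ∅; g ≡ 0 at y ∈ {3}; common: ∅.
  x = 3: f ≡ 0 at y ∈ ∅; g ≡ 0 at y ∈ {4}; common: ∅.
  x = 4: f ≡ 0 at y ∈ {3}; g ≡ 0 at y ∈ {0}; common: ∅.
Collecting: common zeros = ∅, so the count is 0.
Comparison with the Bézout bound: 0 ≤ 2 = deg(f)·deg(g), as expected for curves with no common component (the affine F_5-count falls short of the bound because intersections may lie at infinity, over extension fields, or carry multiplicity).


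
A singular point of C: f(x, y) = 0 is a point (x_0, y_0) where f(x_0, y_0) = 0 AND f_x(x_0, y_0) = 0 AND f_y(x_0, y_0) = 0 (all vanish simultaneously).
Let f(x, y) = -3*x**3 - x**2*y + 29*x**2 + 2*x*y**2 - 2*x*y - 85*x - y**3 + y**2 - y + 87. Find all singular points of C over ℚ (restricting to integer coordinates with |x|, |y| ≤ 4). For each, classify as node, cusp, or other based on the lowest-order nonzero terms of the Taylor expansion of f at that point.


Singular points: {(3, 2)}; classification: cusp.

Compute partial derivatives:
  f_x = -9*x**2 - 2*x*y + 58*x + 2*y**2 - 2*y - 85.
  f_y = -x**2 + 4*x*y - 2*x - 3*y**2 + 2*y - 1.
Scan x_0 ∈ {−4, ..., 4}. For each x_0, f_y(x_0, y) is a polynomial in y; find its integer roots y ∈ {−4, ..., 4}, then test f_x and f at those candidates.
  x = -4: f_y(-4, y) = -3*y**2 - 14*y - 9; no integer root y with |y| ≤ 4.
  x = -3: f_y(-3, y) = -3*y**2 - 10*y - 4; no integer root y with |y| ≤ 4.
  x = -2: f_y(-2, y) = -3*y**2 - 6*y - 1; no integer root y with |y| ≤ 4.
  x = -1: f_y(-1, y) = -3*y**2 - 2*y; vanishes at y ∈ {0}. (-1, 0): f_x = -152 ≠ 0.
  x = 0: f_y(0, y) = -3*y**2 + 2*y - 1; no integer root y with |y| ≤ 4.
  x = 1: f_y(1, y) = -3*y**2 + 6*y - 4; no integer root y with |y| ≤ 4.
  x = 2: f_y(2, y) = -3*y**2 + 10*y - 9; no integer root y with |y| ≤ 4.
  x = 3: f_y(3, y) = -3*y**2 + 14*y - 16; vanishes at y ∈ {2}. (3, 2): f_x = 0, f = 0 — SINGULAR.
  x = 4: f_y(4, y) = -3*y**2 + 18*y - 25; no integer root y with |y| ≤ 4.
Only singular point on the grid: (3, 2).
Classify: substitute x = 3 + u, y = 2 + v and expand: f = -3*u**3 - u**2*v + 2*u*v**2 - v**3 + v**2.
No constant or linear terms (consistent with a singular point). Quadratic part: v**2. Cubic part: -3*u**3 - u**2*v + 2*u*v**2 - v**3.
The quadratic part v**2 is a perfect square, so there is a single (double) tangent line v = 0, i.e. y = 2. Restricting the cubic part to that line (v = 0) leaves -3*u**3 ≠ 0, so f is not divisible by v and the branch is v² ≈ 3*u**3 to lowest order — this is a cusp.
Classification: cusp.


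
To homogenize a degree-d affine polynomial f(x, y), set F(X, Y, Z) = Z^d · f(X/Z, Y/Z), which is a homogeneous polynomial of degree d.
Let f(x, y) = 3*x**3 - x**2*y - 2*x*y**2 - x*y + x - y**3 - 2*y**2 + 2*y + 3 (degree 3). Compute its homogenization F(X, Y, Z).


F(X, Y, Z) = 3*X**3 - X**2*Y - 2*X*Y**2 - X*Y*Z + X*Z**2 - Y**3 - 2*Y**2*Z + 2*Y*Z**2 + 3*Z**3

deg(f) = 3.
Substitute x = X/Z, y = Y/Z into f, then multiply by Z^3.
  monomial 3·x^3·y^0 ↦ 3·X^3·Y^0·Z^0.
  monomial -1·x^2·y^1 ↦ -1·X^2·Y^1·Z^0.
  monomial -2·x^1·y^2 ↦ -2·X^1·Y^2·Z^0.
  monomial -1·x^1·y^1 ↦ -1·X^1·Y^1·Z^1.
  monomial 1·x^1·y^0 ↦ 1·X^1·Y^0·Z^2.
  monomial -1·x^0·y^3 ↦ -1·X^0·Y^3·Z^0.
  monomial -2·x^0·y^2 ↦ -2·X^0·Y^2·Z^1.
  monomial 2·x^0·y^1 ↦ 2·X^0·Y^1·Z^2.
  monomial 3·x^0·y^0 ↦ 3·X^0·Y^0·Z^3.
Collecting: F(X, Y, Z) = 3*X**3 - X**2*Y - 2*X*Y**2 - X*Y*Z + X*Z**2 - Y**3 - 2*Y**2*Z + 2*Y*Z**2 + 3*Z**3.


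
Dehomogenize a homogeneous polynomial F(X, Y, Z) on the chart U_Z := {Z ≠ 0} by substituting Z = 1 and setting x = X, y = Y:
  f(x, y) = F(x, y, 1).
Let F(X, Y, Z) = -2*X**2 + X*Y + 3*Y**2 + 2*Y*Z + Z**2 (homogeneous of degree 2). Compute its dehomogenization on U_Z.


f(x, y) = -2*x**2 + x*y + 3*y**2 + 2*y + 1

On U_Z we set Z = 1. Each monomial c·X^i·Y^j·Z^k in F becomes c·x^i·y^j·1^k = c·x^i·y^j.
Substituting Z = 1: F(X, Y, 1) = -2*x**2 + x*y + 3*y**2 + 2*y + 1.
Note: deg(f) ≤ deg(F) = 2; strict inequality happens when F is divisible by Z (lost terms).


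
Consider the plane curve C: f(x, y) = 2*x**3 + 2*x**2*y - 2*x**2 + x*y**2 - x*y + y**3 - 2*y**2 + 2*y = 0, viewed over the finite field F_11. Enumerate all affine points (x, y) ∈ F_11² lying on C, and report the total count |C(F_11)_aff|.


Affine F_11-points: {(0, 0), (1, 0), (1, 6), (2, 7), (3, 1), (3, 8), (4, 3), (5, 9), (6, 3), (6, 7), (6, 8), (8, 7), (10, 3)}; count = 13.

For each of the 121 pairs (x, y) ∈ F_11², evaluate f(x, y) mod 11. Record the zeros.
  x = 0: [0↦0, 1↦1, 2↦4, 3↦4, 4↦7, 5↦8, 6↦2, 7↦6, 8↦4, 9↦2, 10↦6]  zeros at y ∈ {0}
  x = 1: [0↦0, 1↦3, 2↦10, 3↦5, 4↦5, 5↦5, 6↦0, 7↦7, 8↦10, 9↦4, 10↦6]  zeros at y ∈ {0, 6}
  x = 2: [0↦8, 1↦6, 2↦10, 3↦4, 4↦5, 5↦8, 6↦8, 7↦0, 8↦1, 9↦6, 10↦10]  zeros at y ∈ {7}
  x = 3: [0↦3, 1↦0, 2↦5, 3↦2, 4↦8, 5↦7, 6↦5, 7↦8, 8↦0, 9↦9, 10↦8]  zeros at y ∈ {1, 8}
  x = 4: [0↦8, 1↦8, 2↦7, 3↦0, 4↦4, 5↦3, 6↦3, 7↦10, 8↦8, 9↦3, 10↦1]  zeros at y ∈ {3}
  x = 5: [0↦2, 1↦9, 2↦6, 3↦10, 4↦5, 5↦8, 6↦3, 7↦7, 8↦4, 9↦0, 10↦1]  zeros at y ∈ {9}
  x = 6: [0↦8, 1↦4, 2↦3, 3↦0, 4↦1, 5↦1, 6↦6, 7↦0, 8↦0, 9↦1, 10↦9]  zeros at y ∈ {3, 7, 8}
  x = 7: [0↦5, 1↦5, 2↦10, 3↦4, 4↦4, 5↦5, 6↦2, 7↦1, 8↦8, 9↦7, 10↦4]  zeros at y ∈ ∅
  x = 8: [0↦5, 1↦2, 2↦6, 3↦1, 4↦4, 5↦10, 6↦3, 7↦0, 8↦7, 9↦8, 10↦9]  zeros at y ∈ {7}
  x = 9: [0↦9, 1↦7, 2↦3, 3↦3, 4↦2, 5↦6, 6↦10, 7↦9, 8↦9, 9↦5, 10↦3]  zeros at y ∈ ∅
  x = 10: [0↦7, 1↦10, 2↦2, 3↦0, 4↦10, 5↦5, 6↦2, 7↦7, 8↦4, 9↦10, 10↦9]  zeros at y ∈ {3}
Collecting zeros: affine points = {(0, 0), (1, 0), (1, 6), (2, 7), (3, 1), (3, 8), (4, 3), (5, 9), (6, 3), (6, 7), (6, 8), (8, 7), (10, 3)}.
Total count |C(F_11)_aff| = 13.


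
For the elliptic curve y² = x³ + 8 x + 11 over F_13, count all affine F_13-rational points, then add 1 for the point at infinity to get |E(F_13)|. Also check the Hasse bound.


Affine points = {(2, 3), (2, 10), (3, 6), (3, 7), (4, 4), (4, 9), (10, 5), (10, 8), (11, 0)}; affine count = 9; |E(F_13)| = 10.

Discriminant check: Δ ∝ 4a³ + 27b² = 4·8³ + 27·11² = 4·512 + 27·121 ≡ 11 (mod 13). Nonzero ⇒ E is nonsingular.
For each x ∈ F_13, compute rhs = x³ + 8·x + 11 mod 13, then count y ∈ F_13 with y² ≡ rhs.
  x = 0: rhs = 11, matching y values: none (0 points).
  x = 1: rhs = 7, matching y values: none (0 points).
  x = 2: rhs = 9, matching y values: 3, 10 (2 points).
  x = 3: rhs = 10, matching y values: 6, 7 (2 points).
  x = 4: rhs = 3, matching y values: 4, 9 (2 points).
  x = 5: rhs = 7, matching y values: none (0 points).
  x = 6: rhs = 2, matching y values: none (0 points).
  x = 7: rhs = 7, matching y values: none (0 points).
  x = 8: rhs = 2, matching y values: none (0 points).
  x = 9: rhs = 6, matching y values: none (0 points).
  x = 10: rhs = 12, matching y values: 5, 8 (2 points).
  x = 11: rhs = 0, matching y values: 0 (1 points).
  x = 12: rhs = 2, matching y values: none (0 points).
Total affine count: 9.
Full point count |E(F_13)| = 9 + 1 = 10.
Hasse bound: |10 − (13+1)| = |-4| = 4 ≤ 2√13 ≈ 7.2111 ✓.


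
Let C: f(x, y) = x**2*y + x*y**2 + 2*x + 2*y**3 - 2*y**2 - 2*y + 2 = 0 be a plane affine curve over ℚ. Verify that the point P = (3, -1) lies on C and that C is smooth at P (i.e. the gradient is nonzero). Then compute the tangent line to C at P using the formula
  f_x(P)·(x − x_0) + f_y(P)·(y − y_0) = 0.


Tangent line at P: -3*x + 11*y + 20 = 0.

Step 1: f(3, -1) = 0, so P lies on C.
Step 2: partial derivatives
  f_x(x, y) = 2*x*y + y**2 + 2, f_y(x, y) = x**2 + 2*x*y + 6*y**2 - 4*y - 2.
  f_x(P) = -3, f_y(P) = 11 (gradient nonzero, so P is smooth).
Step 3: tangent line at P: -3·(x − 3) + 11·(y − -1) = 0.
Expanding: -3*x + 11*y + 20 = 0.


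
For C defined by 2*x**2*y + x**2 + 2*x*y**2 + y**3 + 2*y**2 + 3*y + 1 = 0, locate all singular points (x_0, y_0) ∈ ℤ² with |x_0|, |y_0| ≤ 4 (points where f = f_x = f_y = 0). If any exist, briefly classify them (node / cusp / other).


Singular points: {(1, -1)}; classification: node.

Compute partial derivatives:
  f_x = 4*x*y + 2*x + 2*y**2.
  f_y = 2*x**2 + 4*x*y + 3*y**2 + 4*y + 3.
Scan x_0 ∈ {−4, ..., 4}. For each x_0, f_y(x_0, y) is a polynomial in y; find its integer roots y ∈ {−4, ..., 4}, then test f_x and f at those candidates.
  x = -4: f_y(-4, y) = 3*y**2 - 12*y + 35; no integer root y with |y| ≤ 4.
  x = -3: f_y(-3, y) = 3*y**2 - 8*y + 21; no integer root y with |y| ≤ 4.
  x = -2: f_y(-2, y) = 3*y**2 - 4*y + 11; no integer root y with |y| ≤ 4.
  x = -1: f_y(-1, y) = 3*y**2 + 5; no integer root y with |y| ≤ 4.
  x = 0: f_y(0, y) = 3*y**2 + 4*y + 3; no integer root y with |y| ≤ 4.
  x = 1: f_y(1, y) = 3*y**2 + 8*y + 5; vanishes at y ∈ {-1}. (1, -1): f_x = 0, f = 0 — SINGULAR.
  x = 2: f_y(2, y) = 3*y**2 + 12*y + 11; no integer root y with |y| ≤ 4.
  x = 3: f_y(3, y) = 3*y**2 + 16*y + 21; vanishes at y ∈ {-3}. (3, -3): f_x = -12 ≠ 0.
  x = 4: f_y(4, y) = 3*y**2 + 20*y + 35; no integer root y with |y| ≤ 4.
Only singular point on the grid: (1, -1).
Classify: substitute x = 1 + u, y = -1 + v and expand: f = 2*u**2*v - u**2 + 2*u*v**2 + v**3 + v**2.
No constant or linear terms (consistent with a singular point). Quadratic part: -u**2 + v**2. Cubic part: 2*u**2*v + 2*u*v**2 + v**3.
The quadratic part v**2 - u**2 = (v − u)(v + u) splits into two distinct linear factors, so there are two distinct tangent lines y − -1 = ±(x − 1) — this is a node (ordinary double point).
Classification: node.


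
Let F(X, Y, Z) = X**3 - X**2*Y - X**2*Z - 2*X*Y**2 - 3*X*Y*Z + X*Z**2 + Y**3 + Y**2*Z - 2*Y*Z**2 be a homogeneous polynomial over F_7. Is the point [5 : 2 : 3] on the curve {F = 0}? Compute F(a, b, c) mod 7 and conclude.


F(5,2,3) ≡ 4 (mod 7); P is NOT on the curve.

Evaluate F(5, 2, 3) term-by-term (mod 7).
  X**3 ↦ 1·125·1·1 = 125
  -X**2*Y ↦ -1·25·2·1 = -50
  -X**2*Z ↦ -1·25·1·3 = -75
  -2*X*Y**2 ↦ -2·5·4·1 = -40
  -3*X*Y*Z ↦ -3·5·2·3 = -90
  X*Z**2 ↦ 1·5·1·9 = 45
  Y**3 ↦ 1·1·8·1 = 8
  Y**2*Z ↦ 1·1·4·3 = 12
  -2*Y*Z**2 ↦ -2·1·2·9 = -36
Sum: F(5, 2, 3) = (125) + (-50) + (-75) + (-40) + (-90) + (45) + (8) + (12) + (-36) = -101.
Reducing mod 7: -101 ≡ 4 (mod 7).
Since F(a, b, c) ≡ 4 ≠ 0 (mod 7), P does NOT lie on the curve.


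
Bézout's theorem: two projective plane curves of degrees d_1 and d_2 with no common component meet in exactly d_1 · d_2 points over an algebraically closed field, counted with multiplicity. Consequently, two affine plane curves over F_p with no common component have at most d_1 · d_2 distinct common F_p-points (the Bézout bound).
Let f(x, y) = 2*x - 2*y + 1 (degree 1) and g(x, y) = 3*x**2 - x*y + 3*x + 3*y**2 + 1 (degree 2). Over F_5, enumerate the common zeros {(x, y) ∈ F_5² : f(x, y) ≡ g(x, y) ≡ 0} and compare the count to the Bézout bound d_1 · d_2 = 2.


Common zeros: {(4, 2)}; count = 1; Bézout bound = 2.

deg(f) = 1, deg(g) = 2, so Bézout bound = 2.
Scan x ∈ F_5. For each x, list the y ∈ F_5 with f(x, y) ≡ 0 and those with g(x, y) ≡ 0 (mod 5); the common zeros in that column are the intersection.
  x = 0: f ≡ 0 at y ∈ {3}; g ≡ 0 at y ∈ ∅; common: ∅.
  x = 1: f ≡ 0 at y ∈ {4}; g ≡ 0 at y ∈ ∅; common: ∅.
  x = 2: f ≡ 0 at y ∈ {0}; g ≡ 0 at y ∈ {1, 3}; common: ∅.
  x = 3: f ≡ 0 at y ∈ {1}; g ≡ 0 at y ∈ {3}; common: ∅.
  x = 4: f ≡ 0 at y ∈ {2}; g ≡ 0 at y ∈ {1, 2}; common: {2}.
Collecting: common zeros = {(4, 2)}, so the count is 1.
Comparison with the Bézout bound: 1 ≤ 2 = deg(f)·deg(g), as expected for curves with no common component (the affine F_5-count falls short of the bound because intersections may lie at infinity, over extension fields, or carry multiplicity).


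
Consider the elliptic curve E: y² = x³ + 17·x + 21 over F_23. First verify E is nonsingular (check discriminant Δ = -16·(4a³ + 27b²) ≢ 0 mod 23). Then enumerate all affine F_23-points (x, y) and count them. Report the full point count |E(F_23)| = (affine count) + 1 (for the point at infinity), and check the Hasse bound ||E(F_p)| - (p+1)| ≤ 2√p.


Affine points = {(1, 4), (1, 19), (5, 1), (5, 22), (7, 0), (8, 5), (8, 18), (9, 11), (9, 12), (10, 8), (10, 15), (13, 1), (13, 22), (14, 6), (14, 17), (17, 5), (17, 18), (18, 8), (18, 15), (19, 2), (19, 21), (20, 9), (20, 14), (21, 5), (21, 18), (22, 7), (22, 16)}; affine count = 27; |E(F_23)| = 28.

Discriminant check: Δ ∝ 4a³ + 27b² = 4·17³ + 27·21² = 4·4913 + 27·441 ≡ 3 (mod 23). Nonzero ⇒ E is nonsingular.
For each x ∈ F_23, compute rhs = x³ + 17·x + 21 mod 23, then count y ∈ F_23 with y² ≡ rhs.
  x = 0: rhs = 21, matching y values: none (0 points).
  x = 1: rhs = 16, matching y values: 4, 19 (2 points).
  x = 2: rhs = 17, matching y values: none (0 points).
  x = 3: rhs = 7, matching y values: none (0 points).
  x = 4: rhs = 15, matching y values: none (0 points).
  x = 5: rhs = 1, matching y values: 1, 22 (2 points).
  x = 6: rhs = 17, matching y values: none (0 points).
  x = 7: rhs = 0, matching y values: 0 (1 points).
  x = 8: rhs = 2, matching y values: 5, 18 (2 points).
  x = 9: rhs = 6, matching y values: 11, 12 (2 points).
  x = 10: rhs = 18, matching y values: 8, 15 (2 points).
  x = 11: rhs = 21, matching y values: none (0 points).
  x = 12: rhs = 21, matching y values: none (0 points).
  x = 13: rhs = 1, matching y values: 1, 22 (2 points).
  x = 14: rhs = 13, matching y values: 6, 17 (2 points).
  x = 15: rhs = 17, matching y values: none (0 points).
  x = 16: rhs = 19, matching y values: none (0 points).
  x = 17: rhs = 2, matching y values: 5, 18 (2 points).
  x = 18: rhs = 18, matching y values: 8, 15 (2 points).
  x = 19: rhs = 4, matching y values: 2, 21 (2 points).
  x = 20: rhs = 12, matching y values: 9, 14 (2 points).
  x = 21: rhs = 2, matching y values: 5, 18 (2 points).
  x = 22: rhs = 3, matching y values: 7, 16 (2 points).
Total affine count: 27.
Full point count |E(F_23)| = 27 + 1 = 28.
Hasse bound: |28 − (23+1)| = |4| = 4 ≤ 2√23 ≈ 9.5917 ✓.


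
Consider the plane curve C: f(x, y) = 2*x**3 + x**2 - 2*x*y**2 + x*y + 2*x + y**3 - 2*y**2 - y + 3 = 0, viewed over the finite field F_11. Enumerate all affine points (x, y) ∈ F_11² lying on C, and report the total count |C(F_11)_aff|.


Affine F_11-points: {(0, 9), (1, 2), (1, 5), (1, 8), (2, 6), (3, 3), (3, 8), (5, 4), (9, 7), (10, 0)}; count = 10.

For each of the 121 pairs (x, y) ∈ F_11², evaluate f(x, y) mod 11. Record the zeros.
  x = 0: [0↦3, 1↦1, 2↦1, 3↦9, 4↦9, 5↦7, 6↦9, 7↦10, 8↦5, 9↦0, 10↦1]  zeros at y ∈ {9}
  x = 1: [0↦8, 1↦5, 2↦0, 3↦10, 4↦8, 5↦0, 6↦3, 7↦1, 8↦0, 9↦6, 10↦3]  zeros at y ∈ {2, 5, 8}
  x = 2: [0↦5, 1↦1, 2↦2, 3↦3, 4↦10, 5↦7, 6↦0, 7↦6, 8↦9, 9↦4, 10↦8]  zeros at y ∈ {6}
  x = 3: [0↦6, 1↦1, 2↦8, 3↦0, 4↦5, 5↦7, 6↦1, 7↦4, 8↦0, 9↦6, 10↦6]  zeros at y ∈ {3, 8}
  x = 4: [0↦1, 1↦6, 2↦8, 3↦2, 4↦5, 5↦1, 6↦7, 7↦7, 8↦7, 9↦2, 10↦9]  zeros at y ∈ ∅
  x = 5: [0↦2, 1↦6, 2↦3, 3↦10, 4↦0, 5↦1, 6↦8, 7↦5, 8↦9, 9↦4, 10↦7]  zeros at y ∈ {4}
  x = 6: [0↦10, 1↦2, 2↦5, 3↦3, 4↦2, 5↦8, 6↦5, 7↦10, 8↦7, 9↦2, 10↦1]  zeros at y ∈ ∅
  x = 7: [0↦4, 1↦6, 2↦4, 3↦4, 4↦1, 5↦1, 6↦10, 7↦1, 8↦2, 9↦8, 10↦3]  zeros at y ∈ ∅
  x = 8: [0↦7, 1↦8, 2↦1, 3↦3, 4↦9, 5↦3, 6↦2, 7↦1, 8↦6, 9↦1, 10↦3]  zeros at y ∈ ∅
  x = 9: [0↦9, 1↦9, 2↦8, 3↦1, 4↦5, 5↦4, 6↦4, 7↦0, 8↦9, 9↦4, 10↦2]  zeros at y ∈ {7}
  x = 10: [0↦0, 1↦10, 2↦4, 3↦10, 4↦1, 5↦5, 6↦6, 7↦10, 8↦1, 9↦7, 10↦1]  zeros at y ∈ {0}
Collecting zeros: affine points = {(0, 9), (1, 2), (1, 5), (1, 8), (2, 6), (3, 3), (3, 8), (5, 4), (9, 7), (10, 0)}.
Total count |C(F_11)_aff| = 10.


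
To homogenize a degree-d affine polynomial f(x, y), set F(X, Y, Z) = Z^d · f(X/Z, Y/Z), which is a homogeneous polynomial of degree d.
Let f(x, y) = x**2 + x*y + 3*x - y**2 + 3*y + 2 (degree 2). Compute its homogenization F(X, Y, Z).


F(X, Y, Z) = X**2 + X*Y + 3*X*Z - Y**2 + 3*Y*Z + 2*Z**2

deg(f) = 2.
Substitute x = X/Z, y = Y/Z into f, then multiply by Z^2.
  monomial 1·x^2·y^0 ↦ 1·X^2·Y^0·Z^0.
  monomial 1·x^1·y^1 ↦ 1·X^1·Y^1·Z^0.
  monomial 3·x^1·y^0 ↦ 3·X^1·Y^0·Z^1.
  monomial -1·x^0·y^2 ↦ -1·X^0·Y^2·Z^0.
  monomial 3·x^0·y^1 ↦ 3·X^0·Y^1·Z^1.
  monomial 2·x^0·y^0 ↦ 2·X^0·Y^0·Z^2.
Collecting: F(X, Y, Z) = X**2 + X*Y + 3*X*Z - Y**2 + 3*Y*Z + 2*Z**2.


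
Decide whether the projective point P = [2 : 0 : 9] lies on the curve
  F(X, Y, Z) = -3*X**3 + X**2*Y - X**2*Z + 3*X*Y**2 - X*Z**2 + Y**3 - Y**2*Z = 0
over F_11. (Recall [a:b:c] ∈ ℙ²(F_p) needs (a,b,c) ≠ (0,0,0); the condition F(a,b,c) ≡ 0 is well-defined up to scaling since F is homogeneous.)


F(2,0,9) ≡ 9 (mod 11); P is NOT on the curve.

Evaluate F(2, 0, 9) term-by-term (mod 11).
  -3*X**3 ↦ -3·8·1·1 = -24
  X**2*Y ↦ 1·4·0·1 = 0
  -X**2*Z ↦ -1·4·1·9 = -36
  3*X*Y**2 ↦ 3·2·0·1 = 0
  -X*Z**2 ↦ -1·2·1·81 = -162
  Y**3 ↦ 1·1·0·1 = 0
  -Y**2*Z ↦ -1·1·0·9 = 0
Sum: F(2, 0, 9) = (-24) + (0) + (-36) + (0) + (-162) + (0) + (0) = -222.
Reducing mod 11: -222 ≡ 9 (mod 11).
Since F(a, b, c) ≡ 9 ≠ 0 (mod 11), P does NOT lie on the curve.


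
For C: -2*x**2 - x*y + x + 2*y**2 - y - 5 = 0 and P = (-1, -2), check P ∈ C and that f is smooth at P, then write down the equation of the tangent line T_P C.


Tangent line at P: 7*x - 8*y - 9 = 0.

Step 1: f(-1, -2) = 0, so P lies on C.
Step 2: partial derivatives
  f_x(x, y) = -4*x - y + 1, f_y(x, y) = -x + 4*y - 1.
  f_x(P) = 7, f_y(P) = -8 (gradient nonzero, so P is smooth).
Step 3: tangent line at P: 7·(x − -1) + -8·(y − -2) = 0.
Expanding: 7*x - 8*y - 9 = 0.


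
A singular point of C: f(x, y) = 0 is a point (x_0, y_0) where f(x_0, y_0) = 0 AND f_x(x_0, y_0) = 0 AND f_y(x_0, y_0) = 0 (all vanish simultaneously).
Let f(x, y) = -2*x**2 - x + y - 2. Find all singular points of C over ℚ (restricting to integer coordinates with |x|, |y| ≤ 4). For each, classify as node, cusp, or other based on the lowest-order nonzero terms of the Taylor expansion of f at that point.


No singular points in the scanned grid; C is smooth there.

Compute partial derivatives:
  f_x = -4*x - 1.
  f_y = 1.
f_y = 1 is a nonzero constant, so f_y never vanishes: no point (x, y) can satisfy f = f_x = f_y = 0. In particular no (x, y) ∈ {−4, ..., 4}² is singular; the curve is smooth.


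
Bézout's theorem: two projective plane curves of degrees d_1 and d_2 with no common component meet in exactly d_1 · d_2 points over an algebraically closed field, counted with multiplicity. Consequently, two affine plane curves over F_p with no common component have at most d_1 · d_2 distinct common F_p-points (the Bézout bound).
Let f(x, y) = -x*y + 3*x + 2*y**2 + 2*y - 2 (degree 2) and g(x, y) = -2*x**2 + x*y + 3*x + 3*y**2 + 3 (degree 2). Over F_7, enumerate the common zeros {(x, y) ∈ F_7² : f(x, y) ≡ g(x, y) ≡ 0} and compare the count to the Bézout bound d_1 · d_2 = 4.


Common zeros: {(1, 5), (6, 1)}; count = 2; Bézout bound = 4.

deg(f) = 2, deg(g) = 2, so Bézout bound = 4.
Scan x ∈ F_7. For each x, list the y ∈ F_7 with f(x, y) ≡ 0 and those with g(x, y) ≡ 0 (mod 7); the common zeros in that column are the intersection.
  x = 0: f ≡ 0 at y ∈ ∅; g ≡ 0 at y ∈ ∅; common: ∅.
  x = 1: f ≡ 0 at y ∈ {5}; g ≡ 0 at y ∈ {4, 5}; common: {5}.
  x = 2: f ≡ 0 at y ∈ ∅; g ≡ 0 at y ∈ ∅; common: ∅.
  x = 3: f ≡ 0 at y ∈ {0, 4}; g ≡ 0 at y ∈ {1, 5}; common: ∅.
  x = 4: f ≡ 0 at y ∈ {2, 6}; g ≡ 0 at y ∈ ∅; common: ∅.
  x = 5: f ≡ 0 at y ∈ ∅; g ≡ 0 at y ∈ ∅; common: ∅.
  x = 6: f ≡ 0 at y ∈ {1}; g ≡ 0 at y ∈ {1, 4}; common: {1}.
Collecting: common zeros = {(1, 5), (6, 1)}, so the count is 2.
Comparison with the Bézout bound: 2 ≤ 4 = deg(f)·deg(g), as expected for curves with no common component (the affine F_7-count falls short of the bound because intersections may lie at infinity, over extension fields, or carry multiplicity).


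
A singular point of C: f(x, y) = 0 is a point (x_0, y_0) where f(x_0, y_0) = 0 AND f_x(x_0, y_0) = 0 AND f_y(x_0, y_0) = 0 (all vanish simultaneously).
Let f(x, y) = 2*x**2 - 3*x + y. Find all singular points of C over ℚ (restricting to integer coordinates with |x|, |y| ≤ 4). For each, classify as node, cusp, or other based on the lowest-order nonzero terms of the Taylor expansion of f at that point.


No singular points in the scanned grid; C is smooth there.

Compute partial derivatives:
  f_x = 4*x - 3.
  f_y = 1.
f_y = 1 is a nonzero constant, so f_y never vanishes: no point (x, y) can satisfy f = f_x = f_y = 0. In particular no (x, y) ∈ {−4, ..., 4}² is singular; the curve is smooth.


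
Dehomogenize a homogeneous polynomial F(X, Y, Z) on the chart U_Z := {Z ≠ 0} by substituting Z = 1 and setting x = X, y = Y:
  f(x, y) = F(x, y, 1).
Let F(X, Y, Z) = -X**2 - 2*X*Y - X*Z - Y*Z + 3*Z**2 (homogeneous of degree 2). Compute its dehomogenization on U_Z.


f(x, y) = -x**2 - 2*x*y - x - y + 3

On U_Z we set Z = 1. Each monomial c·X^i·Y^j·Z^k in F becomes c·x^i·y^j·1^k = c·x^i·y^j.
Substituting Z = 1: F(X, Y, 1) = -x**2 - 2*x*y - x - y + 3.
Note: deg(f) ≤ deg(F) = 2; strict inequality happens when F is divisible by Z (lost terms).


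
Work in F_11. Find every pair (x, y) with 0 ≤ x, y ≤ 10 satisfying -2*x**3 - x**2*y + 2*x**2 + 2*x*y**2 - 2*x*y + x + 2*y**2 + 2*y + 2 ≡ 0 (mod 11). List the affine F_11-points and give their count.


Affine F_11-points: {(2, 6), (4, 3), (4, 8), (6, 0), (6, 8), (7, 5), (8, 1), (8, 7), (9, 4), (9, 8), (10, 2)}; count = 11.

For each of the 121 pairs (x, y) ∈ F_11², evaluate f(x, y) mod 11. Record the zeros.
  x = 0: [0↦2, 1↦6, 2↦3, 3↦4, 4↦9, 5↦7, 6↦9, 7↦4, 8↦3, 9↦6, 10↦2]  zeros at y ∈ ∅
  x = 1: [0↦3, 1↦6, 2↦6, 3↦3, 4↦8, 5↦10, 6↦9, 7↦5, 8↦9, 9↦10, 10↦8]  zeros at y ∈ ∅
  x = 2: [0↦7, 1↦7, 2↦8, 3↦10, 4↦2, 5↦6, 6↦0, 7↦6, 8↦2, 9↦10, 10↦8]  zeros at y ∈ {6}
  x = 3: [0↦2, 1↦8, 2↦8, 3↦2, 4↦1, 5↦5, 6↦3, 7↦6, 8↦3, 9↦5, 10↦1]  zeros at y ∈ ∅
  x = 4: [0↦9, 1↦8, 2↦5, 3↦0, 4↦4, 5↦6, 6↦6, 7↦4, 8↦0, 9↦5, 10↦8]  zeros at y ∈ {3, 8}
  x = 5: [0↦5, 1↦6, 2↦9, 3↦3, 4↦10, 5↦8, 6↦8, 7↦10, 8↦3, 9↦9, 10↦6]  zeros at y ∈ ∅
  x = 6: [0↦0, 1↦1, 2↦8, 3↦10, 4↦7, 5↦10, 6↦8, 7↦1, 8↦0, 9↦5, 10↦5]  zeros at y ∈ {0, 8}
  x = 7: [0↦4, 1↦3, 2↦1, 3↦9, 4↦5, 5↦0, 6↦5, 7↦9, 8↦1, 9↦3, 10↦4]  zeros at y ∈ {5}
  x = 8: [0↦5, 1↦0, 2↦9, 3↦10, 4↦3, 5↦10, 6↦9, 7↦0, 8↦5, 9↦2, 10↦2]  zeros at y ∈ {1, 7}
  x = 9: [0↦2, 1↦2, 2↦9, 3↦1, 4↦0, 5↦6, 6↦8, 7↦6, 8↦0, 9↦1, 10↦9]  zeros at y ∈ {4, 8}
  x = 10: [0↦5, 1↦8, 2↦0, 3↦3, 4↦6, 5↦9, 6↦1, 7↦4, 8↦7, 9↦10, 10↦2]  zeros at y ∈ {2}
Collecting zeros: affine points = {(2, 6), (4, 3), (4, 8), (6, 0), (6, 8), (7, 5), (8, 1), (8, 7), (9, 4), (9, 8), (10, 2)}.
Total count |C(F_11)_aff| = 11.


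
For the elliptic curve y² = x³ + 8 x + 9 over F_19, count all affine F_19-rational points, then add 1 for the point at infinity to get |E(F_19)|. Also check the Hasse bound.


Affine points = {(0, 3), (0, 16), (6, 8), (6, 11), (7, 3), (7, 16), (10, 5), (10, 14), (12, 3), (12, 16), (13, 7), (13, 12), (17, 2), (17, 17), (18, 0)}; affine count = 15; |E(F_19)| = 16.

Discriminant check: Δ ∝ 4a³ + 27b² = 4·8³ + 27·9² = 4·512 + 27·81 ≡ 17 (mod 19). Nonzero ⇒ E is nonsingular.
For each x ∈ F_19, compute rhs = x³ + 8·x + 9 mod 19, then count y ∈ F_19 with y² ≡ rhs.
  x = 0: rhs = 9, matching y values: 3, 16 (2 points).
  x = 1: rhs = 18, matching y values: none (0 points).
  x = 2: rhs = 14, matching y values: none (0 points).
  x = 3: rhs = 3, matching y values: none (0 points).
  x = 4: rhs = 10, matching y values: none (0 points).
  x = 5: rhs = 3, matching y values: none (0 points).
  x = 6: rhs = 7, matching y values: 8, 11 (2 points).
  x = 7: rhs = 9, matching y values: 3, 16 (2 points).
  x = 8: rhs = 15, matching y values: none (0 points).
  x = 9: rhs = 12, matching y values: none (0 points).
  x = 10: rhs = 6, matching y values: 5, 14 (2 points).
  x = 11: rhs = 3, matching y values: none (0 points).
  x = 12: rhs = 9, matching y values: 3, 16 (2 points).
  x = 13: rhs = 11, matching y values: 7, 12 (2 points).
  x = 14: rhs = 15, matching y values: none (0 points).
  x = 15: rhs = 8, matching y values: none (0 points).
  x = 16: rhs = 15, matching y values: none (0 points).
  x = 17: rhs = 4, matching y values: 2, 17 (2 points).
  x = 18: rhs = 0, matching y values: 0 (1 points).
Total affine count: 15.
Full point count |E(F_19)| = 15 + 1 = 16.
Hasse bound: |16 − (19+1)| = |-4| = 4 ≤ 2√19 ≈ 8.7178 ✓.


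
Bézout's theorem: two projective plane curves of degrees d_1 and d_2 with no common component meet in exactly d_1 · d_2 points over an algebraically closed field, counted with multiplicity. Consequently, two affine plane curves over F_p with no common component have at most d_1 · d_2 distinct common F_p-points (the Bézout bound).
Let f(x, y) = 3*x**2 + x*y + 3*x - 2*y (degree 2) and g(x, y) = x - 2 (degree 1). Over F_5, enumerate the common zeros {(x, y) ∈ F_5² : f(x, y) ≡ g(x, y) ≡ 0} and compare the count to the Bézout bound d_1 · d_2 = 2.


Common zeros: ∅; count = 0; Bézout bound = 2.

deg(f) = 2, deg(g) = 1, so Bézout bound = 2.
Scan x ∈ F_5. For each x, list the y ∈ F_5 with f(x, y) ≡ 0 and those with g(x, y) ≡ 0 (mod 5); the common zeros in that column are the intersection.
  x = 0: f ≡ 0 at y ∈ {0}; g ≡ 0 at y ∈ ∅; common: ∅.
  x = 1: f ≡ 0 at y ∈ {1}; g ≡ 0 at y ∈ ∅; common: ∅.
  x = 2: f ≡ 0 at y ∈ ∅; g ≡ 0 at y ∈ {0, 1, 2, 3, 4}; common: ∅.
  x = 3: f ≡ 0 at y ∈ {4}; g ≡ 0 at y ∈ ∅; common: ∅.
  x = 4: f ≡ 0 at y ∈ {0}; g ≡ 0 at y ∈ ∅; common: ∅.
Collecting: common zeros = ∅, so the count is 0.
Comparison with the Bézout bound: 0 ≤ 2 = deg(f)·deg(g), as expected for curves with no common component (the affine F_5-count falls short of the bound because intersections may lie at infinity, over extension fields, or carry multiplicity).


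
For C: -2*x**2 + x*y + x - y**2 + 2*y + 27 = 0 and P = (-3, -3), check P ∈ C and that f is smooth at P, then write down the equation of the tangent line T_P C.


Tangent line at P: 10*x + 5*y + 45 = 0.

Step 1: f(-3, -3) = 0, so P lies on C.
Step 2: partial derivatives
  f_x(x, y) = -4*x + y + 1, f_y(x, y) = x - 2*y + 2.
  f_x(P) = 10, f_y(P) = 5 (gradient nonzero, so P is smooth).
Step 3: tangent line at P: 10·(x − -3) + 5·(y − -3) = 0.
Expanding: 10*x + 5*y + 45 = 0.


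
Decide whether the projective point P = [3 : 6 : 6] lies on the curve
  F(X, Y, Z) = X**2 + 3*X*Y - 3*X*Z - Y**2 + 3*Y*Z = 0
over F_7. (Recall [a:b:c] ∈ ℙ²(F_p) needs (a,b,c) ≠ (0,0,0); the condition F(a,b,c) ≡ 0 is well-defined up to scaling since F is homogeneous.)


F(3,6,6) ≡ 4 (mod 7); P is NOT on the curve.

Evaluate F(3, 6, 6) term-by-term (mod 7).
  X**2 ↦ 1·9·1·1 = 9
  3*X*Y ↦ 3·3·6·1 = 54
  -3*X*Z ↦ -3·3·1·6 = -54
  -Y**2 ↦ -1·1·36·1 = -36
  3*Y*Z ↦ 3·1·6·6 = 108
Sum: F(3, 6, 6) = (9) + (54) + (-54) + (-36) + (108) = 81.
Reducing mod 7: 81 ≡ 4 (mod 7).
Since F(a, b, c) ≡ 4 ≠ 0 (mod 7), P does NOT lie on the curve.


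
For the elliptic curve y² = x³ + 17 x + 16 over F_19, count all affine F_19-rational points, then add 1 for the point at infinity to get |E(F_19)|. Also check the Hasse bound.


Affine points = {(0, 4), (0, 15), (2, 1), (2, 18), (5, 6), (5, 13), (6, 7), (6, 12), (9, 9), (9, 10), (15, 6), (15, 13), (18, 6), (18, 13)}; affine count = 14; |E(F_19)| = 15.

Discriminant check: Δ ∝ 4a³ + 27b² = 4·17³ + 27·16² = 4·4913 + 27·256 ≡ 2 (mod 19). Nonzero ⇒ E is nonsingular.
For each x ∈ F_19, compute rhs = x³ + 17·x + 16 mod 19, then count y ∈ F_19 with y² ≡ rhs.
  x = 0: rhs = 16, matching y values: 4, 15 (2 points).
  x = 1: rhs = 15, matching y values: none (0 points).
  x = 2: rhs = 1, matching y values: 1, 18 (2 points).
  x = 3: rhs = 18, matching y values: none (0 points).
  x = 4: rhs = 15, matching y values: none (0 points).
  x = 5: rhs = 17, matching y values: 6, 13 (2 points).
  x = 6: rhs = 11, matching y values: 7, 12 (2 points).
  x = 7: rhs = 3, matching y values: none (0 points).
  x = 8: rhs = 18, matching y values: none (0 points).
  x = 9: rhs = 5, matching y values: 9, 10 (2 points).
  x = 10: rhs = 8, matching y values: none (0 points).
  x = 11: rhs = 14, matching y values: none (0 points).
  x = 12: rhs = 10, matching y values: none (0 points).
  x = 13: rhs = 2, matching y values: none (0 points).
  x = 14: rhs = 15, matching y values: none (0 points).
  x = 15: rhs = 17, matching y values: 6, 13 (2 points).
  x = 16: rhs = 14, matching y values: none (0 points).
  x = 17: rhs = 12, matching y values: none (0 points).
  x = 18: rhs = 17, matching y values: 6, 13 (2 points).
Total affine count: 14.
Full point count |E(F_19)| = 14 + 1 = 15.
Hasse bound: |15 − (19+1)| = |-5| = 5 ≤ 2√19 ≈ 8.7178 ✓.


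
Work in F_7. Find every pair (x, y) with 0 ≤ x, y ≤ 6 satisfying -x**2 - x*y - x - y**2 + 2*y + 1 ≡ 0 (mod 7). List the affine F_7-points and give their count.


Affine F_7-points: {(0, 4), (0, 5), (1, 3), (1, 5), (2, 3), (2, 4)}; count = 6.

For each of the 49 pairs (x, y) ∈ F_7², evaluate f(x, y) mod 7. Record the zeros.
  x = 0: [0↦1, 1↦2, 2↦1, 3↦5, 4↦0, 5↦0, 6↦5]  zeros at y ∈ {4, 5}
  x = 1: [0↦6, 1↦6, 2↦4, 3↦0, 4↦1, 5↦0, 6↦4]  zeros at y ∈ {3, 5}
  x = 2: [0↦2, 1↦1, 2↦5, 3↦0, 4↦0, 5↦5, 6↦1]  zeros at y ∈ {3, 4}
  x = 3: [0↦3, 1↦1, 2↦4, 3↦5, 4↦4, 5↦1, 6↦3]  zeros at y ∈ ∅
  x = 4: [0↦2, 1↦6, 2↦1, 3↦1, 4↦6, 5↦2, 6↦3]  zeros at y ∈ ∅
  x = 5: [0↦6, 1↦2, 2↦3, 3↦2, 4↦6, 5↦1, 6↦1]  zeros at y ∈ ∅
  x = 6: [0↦1, 1↦3, 2↦3, 3↦1, 4↦4, 5↦5, 6↦4]  zeros at y ∈ ∅
Collecting zeros: affine points = {(0, 4), (0, 5), (1, 3), (1, 5), (2, 3), (2, 4)}.
Total count |C(F_7)_aff| = 6.


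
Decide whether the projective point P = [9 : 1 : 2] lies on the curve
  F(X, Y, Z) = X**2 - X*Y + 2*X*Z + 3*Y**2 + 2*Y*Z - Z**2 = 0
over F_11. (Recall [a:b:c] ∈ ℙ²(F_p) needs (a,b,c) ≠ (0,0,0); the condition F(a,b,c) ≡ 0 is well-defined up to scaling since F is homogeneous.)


F(9,1,2) ≡ 1 (mod 11); P is NOT on the curve.

Evaluate F(9, 1, 2) term-by-term (mod 11).
  X**2 ↦ 1·81·1·1 = 81
  -X*Y ↦ -1·9·1·1 = -9
  2*X*Z ↦ 2·9·1·2 = 36
  3*Y**2 ↦ 3·1·1·1 = 3
  2*Y*Z ↦ 2·1·1·2 = 4
  -Z**2 ↦ -1·1·1·4 = -4
Sum: F(9, 1, 2) = (81) + (-9) + (36) + (3) + (4) + (-4) = 111.
Reducing mod 11: 111 ≡ 1 (mod 11).
Since F(a, b, c) ≡ 1 ≠ 0 (mod 11), P does NOT lie on the curve.


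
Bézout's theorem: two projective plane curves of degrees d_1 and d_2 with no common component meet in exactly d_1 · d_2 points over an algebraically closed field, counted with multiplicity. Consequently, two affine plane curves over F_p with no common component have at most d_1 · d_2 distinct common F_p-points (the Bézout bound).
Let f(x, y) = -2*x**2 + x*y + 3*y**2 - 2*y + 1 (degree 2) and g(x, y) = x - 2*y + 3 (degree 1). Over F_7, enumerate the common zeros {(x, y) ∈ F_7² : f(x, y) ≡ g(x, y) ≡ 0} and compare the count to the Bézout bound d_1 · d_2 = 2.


Common zeros: ∅; count = 0; Bézout bound = 2.

deg(f) = 2, deg(g) = 1, so Bézout bound = 2.
Scan x ∈ F_7. For each x, list the y ∈ F_7 with f(x, y) ≡ 0 and those with g(x, y) ≡ 0 (mod 7); the common zeros in that column are the intersection.
  x = 0: f ≡ 0 at y ∈ ∅; g ≡ 0 at y ∈ {5}; common: ∅.
  x = 1: f ≡ 0 at y ∈ ∅; g ≡ 0 at y ∈ {2}; common: ∅.
  x = 2: f ≡ 0 at y ∈ {0}; g ≡ 0 at y ∈ {6}; common: ∅.
  x = 3: f ≡ 0 at y ∈ {4, 5}; g ≡ 0 at y ∈ {3}; common: ∅.
  x = 4: f ≡ 0 at y ∈ ∅; g ≡ 0 at y ∈ {0}; common: ∅.
  x = 5: f ≡ 0 at y ∈ {0, 6}; g ≡ 0 at y ∈ {4}; common: ∅.
  x = 6: f ≡ 0 at y ∈ {4}; g ≡ 0 at y ∈ {1}; common: ∅.
Collecting: common zeros = ∅, so the count is 0.
Comparison with the Bézout bound: 0 ≤ 2 = deg(f)·deg(g), as expected for curves with no common component (the affine F_7-count falls short of the bound because intersections may lie at infinity, over extension fields, or carry multiplicity).


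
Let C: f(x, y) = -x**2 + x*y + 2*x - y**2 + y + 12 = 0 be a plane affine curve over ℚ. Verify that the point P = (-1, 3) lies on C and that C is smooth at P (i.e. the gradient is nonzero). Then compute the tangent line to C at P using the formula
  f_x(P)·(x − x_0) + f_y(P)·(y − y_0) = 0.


Tangent line at P: 7*x - 6*y + 25 = 0.

Step 1: f(-1, 3) = 0, so P lies on C.
Step 2: partial derivatives
  f_x(x, y) = -2*x + y + 2, f_y(x, y) = x - 2*y + 1.
  f_x(P) = 7, f_y(P) = -6 (gradient nonzero, so P is smooth).
Step 3: tangent line at P: 7·(x − -1) + -6·(y − 3) = 0.
Expanding: 7*x - 6*y + 25 = 0.


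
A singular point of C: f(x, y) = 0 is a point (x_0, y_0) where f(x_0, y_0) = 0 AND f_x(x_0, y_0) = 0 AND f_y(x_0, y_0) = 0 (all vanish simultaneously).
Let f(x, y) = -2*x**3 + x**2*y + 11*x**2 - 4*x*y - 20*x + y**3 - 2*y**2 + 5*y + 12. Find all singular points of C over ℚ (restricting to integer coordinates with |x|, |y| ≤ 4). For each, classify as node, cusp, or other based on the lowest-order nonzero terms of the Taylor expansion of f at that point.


Singular points: {(2, 1)}; classification: cusp.

Compute partial derivatives:
  f_x = -6*x**2 + 2*x*y + 22*x - 4*y - 20.
  f_y = x**2 - 4*x + 3*y**2 - 4*y + 5.
Scan x_0 ∈ {−4, ..., 4}. For each x_0, f_y(x_0, y) is a polynomial in y; find its integer roots y ∈ {−4, ..., 4}, then test f_x and f at those candidates.
  x = -4: f_y(-4, y) = 3*y**2 - 4*y + 37; no integer root y with |y| ≤ 4.
  x = -3: f_y(-3, y) = 3*y**2 - 4*y + 26; no integer root y with |y| ≤ 4.
  x = -2: f_y(-2, y) = 3*y**2 - 4*y + 17; no integer root y with |y| ≤ 4.
  x = -1: f_y(-1, y) = 3*y**2 - 4*y + 10; no integer root y with |y| ≤ 4.
  x = 0: f_y(0, y) = 3*y**2 - 4*y + 5; no integer root y with |y| ≤ 4.
  x = 1: f_y(1, y) = 3*y**2 - 4*y + 2; no integer root y with |y| ≤ 4.
  x = 2: f_y(2, y) = 3*y**2 - 4*y + 1; vanishes at y ∈ {1}. (2, 1): f_x = 0, f = 0 — SINGULAR.
  x = 3: f_y(3, y) = 3*y**2 - 4*y + 2; no integer root y with |y| ≤ 4.
  x = 4: f_y(4, y) = 3*y**2 - 4*y + 5; no integer root y with |y| ≤ 4.
Only singular point on the grid: (2, 1).
Classify: substitute x = 2 + u, y = 1 + v and expand: f = -2*u**3 + u**2*v + v**3 + v**2.
No constant or linear terms (consistent with a singular point). Quadratic part: v**2. Cubic part: -2*u**3 + u**2*v + v**3.
The quadratic part v**2 is a perfect square, so there is a single (double) tangent line v = 0, i.e. y = 1. Restricting the cubic part to that line (v = 0) leaves -2*u**3 ≠ 0, so f is not divisible by v and the branch is v² ≈ 2*u**3 to lowest order — this is a cusp.
Classification: cusp.


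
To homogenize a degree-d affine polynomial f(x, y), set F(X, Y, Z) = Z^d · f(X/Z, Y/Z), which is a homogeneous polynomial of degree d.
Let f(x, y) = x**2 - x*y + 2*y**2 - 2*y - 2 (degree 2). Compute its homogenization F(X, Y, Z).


F(X, Y, Z) = X**2 - X*Y + 2*Y**2 - 2*Y*Z - 2*Z**2

deg(f) = 2.
Substitute x = X/Z, y = Y/Z into f, then multiply by Z^2.
  monomial 1·x^2·y^0 ↦ 1·X^2·Y^0·Z^0.
  monomial -1·x^1·y^1 ↦ -1·X^1·Y^1·Z^0.
  monomial 2·x^0·y^2 ↦ 2·X^0·Y^2·Z^0.
  monomial -2·x^0·y^1 ↦ -2·X^0·Y^1·Z^1.
  monomial -2·x^0·y^0 ↦ -2·X^0·Y^0·Z^2.
Collecting: F(X, Y, Z) = X**2 - X*Y + 2*Y**2 - 2*Y*Z - 2*Z**2.


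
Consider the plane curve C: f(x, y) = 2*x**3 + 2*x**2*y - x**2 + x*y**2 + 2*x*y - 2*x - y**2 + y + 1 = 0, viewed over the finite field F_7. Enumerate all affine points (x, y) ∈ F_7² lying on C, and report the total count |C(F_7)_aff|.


Affine F_7-points: {(1, 0), (2, 4), (3, 2), (3, 3), (4, 0), (4, 5), (6, 0), (6, 4)}; count = 8.

For each of the 49 pairs (x, y) ∈ F_7², evaluate f(x, y) mod 7. Record the zeros.
  x = 0: [0↦1, 1↦1, 2↦6, 3↦2, 4↦3, 5↦2, 6↦6]  zeros at y ∈ ∅
  x = 1: [0↦0, 1↦5, 2↦3, 3↦1, 4↦6, 5↦4, 6↦2]  zeros at y ∈ {0}
  x = 2: [0↦2, 1↦2, 2↦4, 3↦1, 4↦0, 5↦1, 6↦4]  zeros at y ∈ {4}
  x = 3: [0↦5, 1↦4, 2↦0, 3↦0, 4↦4, 5↦5, 6↦3]  zeros at y ∈ {2, 3}
  x = 4: [0↦0, 1↦2, 2↦3, 3↦3, 4↦2, 5↦0, 6↦4]  zeros at y ∈ {0, 5}
  x = 5: [0↦6, 1↦1, 2↦4, 3↦1, 4↦6, 5↦5, 6↦5]  zeros at y ∈ ∅
  x = 6: [0↦0, 1↦6, 2↦1, 3↦6, 4↦0, 5↦4, 6↦4]  zeros at y ∈ {0, 4}
Collecting zeros: affine points = {(1, 0), (2, 4), (3, 2), (3, 3), (4, 0), (4, 5), (6, 0), (6, 4)}.
Total count |C(F_7)_aff| = 8.


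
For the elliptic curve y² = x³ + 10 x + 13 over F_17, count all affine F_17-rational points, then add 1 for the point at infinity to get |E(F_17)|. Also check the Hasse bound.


Affine points = {(0, 8), (0, 9), (3, 6), (3, 11), (4, 7), (4, 10), (5, 1), (5, 16), (6, 0), (7, 1), (7, 16), (9, 4), (9, 13), (10, 5), (10, 12), (11, 3), (11, 14), (12, 5), (12, 12), (15, 6), (15, 11), (16, 6), (16, 11)}; affine count = 23; |E(F_17)| = 24.

Discriminant check: Δ ∝ 4a³ + 27b² = 4·10³ + 27·13² = 4·1000 + 27·169 ≡ 12 (mod 17). Nonzero ⇒ E is nonsingular.
For each x ∈ F_17, compute rhs = x³ + 10·x + 13 mod 17, then count y ∈ F_17 with y² ≡ rhs.
  x = 0: rhs = 13, matching y values: 8, 9 (2 points).
  x = 1: rhs = 7, matching y values: none (0 points).
  x = 2: rhs = 7, matching y values: none (0 points).
  x = 3: rhs = 2, matching y values: 6, 11 (2 points).
  x = 4: rhs = 15, matching y values: 7, 10 (2 points).
  x = 5: rhs = 1, matching y values: 1, 16 (2 points).
  x = 6: rhs = 0, matching y values: 0 (1 points).
  x = 7: rhs = 1, matching y values: 1, 16 (2 points).
  x = 8: rhs = 10, matching y values: none (0 points).
  x = 9: rhs = 16, matching y values: 4, 13 (2 points).
  x = 10: rhs = 8, matching y values: 5, 12 (2 points).
  x = 11: rhs = 9, matching y values: 3, 14 (2 points).
  x = 12: rhs = 8, matching y values: 5, 12 (2 points).
  x = 13: rhs = 11, matching y values: none (0 points).
  x = 14: rhs = 7, matching y values: none (0 points).
  x = 15: rhs = 2, matching y values: 6, 11 (2 points).
  x = 16: rhs = 2, matching y values: 6, 11 (2 points).
Total affine count: 23.
Full point count |E(F_17)| = 23 + 1 = 24.
Hasse bound: |24 − (17+1)| = |6| = 6 ≤ 2√17 ≈ 8.2462 ✓.
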